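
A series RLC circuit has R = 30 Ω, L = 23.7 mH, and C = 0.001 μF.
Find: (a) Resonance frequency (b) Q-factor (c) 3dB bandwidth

Step 1 — Resonance condition Im(Z)=0 gives ω₀ = 1/√(LC).
Step 2 — ω₀ = 1/√(0.0237·1e-09) = 2.054e+05 rad/s.
Step 3 — f₀ = ω₀/(2π) = 3.269e+04 Hz.
Step 4 — Series Q: Q = ω₀L/R = 2.054e+05·0.0237/30 = 162.3.
Step 5 — 3dB bandwidth: Δω = ω₀/Q = 1266 rad/s; BW = Δω/(2π) = 201.5 Hz.

(a) f₀ = 3.269e+04 Hz  (b) Q = 162.3  (c) BW = 201.5 Hz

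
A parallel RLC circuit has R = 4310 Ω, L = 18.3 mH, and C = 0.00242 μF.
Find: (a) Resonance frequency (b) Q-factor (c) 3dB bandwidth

Step 1 — Resonance: ω₀ = 1/√(LC) = 1/√(0.0183·2.42e-09) = 1.503e+05 rad/s.
Step 2 — f₀ = ω₀/(2π) = 2.392e+04 Hz.
Step 3 — Parallel Q: Q = R/(ω₀L) = 4310/(1.503e+05·0.0183) = 1.567.
Step 4 — Bandwidth: Δω = ω₀/Q = 9.588e+04 rad/s; BW = Δω/(2π) = 1.526e+04 Hz.

(a) f₀ = 2.392e+04 Hz  (b) Q = 1.567  (c) BW = 1.526e+04 Hz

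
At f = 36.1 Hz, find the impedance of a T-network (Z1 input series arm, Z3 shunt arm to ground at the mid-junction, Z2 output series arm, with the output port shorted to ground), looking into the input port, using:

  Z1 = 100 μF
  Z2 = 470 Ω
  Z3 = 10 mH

Step 1 — Angular frequency: ω = 2π·f = 2π·36.1 = 226.8 rad/s.
Step 2 — Component impedances:
  Z1: Z = 1/(jωC) = -j/(ω·C) = 0 - j44.09 Ω
  Z2: Z = R = 470 Ω
  Z3: Z = jωL = j·226.8·0.01 = 0 + j2.268 Ω
Step 3 — With the output port shorted to ground, the output series arm Z2 runs from the junction to ground; the shunt arm Z3 also runs from the junction to ground. They appear in parallel: Z3 || Z2 = 0.01095 + j2.268 Ω.
Step 4 — Series with input arm Z1: Z_in = Z1 + (Z3 || Z2) = 0.01095 - j41.82 Ω = 41.82∠-90.0° Ω.

Z = 0.01095 - j41.82 Ω = 41.82∠-90.0° Ω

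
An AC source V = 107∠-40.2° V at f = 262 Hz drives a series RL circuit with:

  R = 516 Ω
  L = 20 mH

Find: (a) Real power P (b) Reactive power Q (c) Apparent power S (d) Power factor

Step 1 — Angular frequency: ω = 2π·f = 2π·262 = 1646 rad/s.
Step 2 — Component impedances:
  R: Z = R = 516 Ω
  L: Z = jωL = j·1646·0.02 = 0 + j32.92 Ω
Step 3 — Series combination: Z_total = R + L = 516 + j32.92 Ω = 517∠3.7° Ω.
Step 4 — Source phasor: V = 107∠-40.2° V = 81.73 - j69.06 V.
Step 5 — Current: I = V / Z = 0.1492 - j0.1434 A = 0.2069∠-43.9° A.
Step 6 — Complex power: S = V·I* = 22.1 + j1.41 VA.
Step 7 — Real power: P = Re(S) = 22.1 W.
Step 8 — Reactive power: Q = Im(S) = 1.41 VAR.
Step 9 — Apparent power: |S| = 22.14 VA.
Step 10 — Power factor: PF = P/|S| = 0.998 (lagging).

(a) P = 22.1 W  (b) Q = 1.41 VAR  (c) S = 22.14 VA  (d) PF = 0.998 (lagging)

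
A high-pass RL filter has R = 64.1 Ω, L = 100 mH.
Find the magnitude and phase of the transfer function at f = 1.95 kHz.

Step 1 — Angular frequency: ω = 2π·1950 = 1.225e+04 rad/s.
Step 2 — Transfer function: H(jω) = jωL/(R + jωL).
Step 3 — Numerator jωL = j·1225; denominator R + jωL = 64.1 + j1225.
Step 4 — H = 0.9973 + j0.05217.
Step 5 — Magnitude: |H| = 0.9986 (-0.0 dB); phase: φ = 3.0°.

|H| = 0.9986 (-0.0 dB), φ = 3.0°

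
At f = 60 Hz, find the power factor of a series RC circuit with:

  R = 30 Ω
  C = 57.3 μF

Step 1 — Angular frequency: ω = 2π·f = 2π·60 = 377 rad/s.
Step 2 — Component impedances:
  R: Z = R = 30 Ω
  C: Z = 1/(jωC) = -j/(ω·C) = 0 - j46.29 Ω
Step 3 — Series combination: Z_total = R + C = 30 - j46.29 Ω = 55.16∠-57.1° Ω.
Step 4 — Power factor: PF = cos(φ) = Re(Z)/|Z| = 30/55.164 = 0.5438.
Step 5 — Type: Im(Z) = -46.29 ⇒ leading (phase φ = -57.1°).

PF = 0.5438 (leading, φ = -57.1°)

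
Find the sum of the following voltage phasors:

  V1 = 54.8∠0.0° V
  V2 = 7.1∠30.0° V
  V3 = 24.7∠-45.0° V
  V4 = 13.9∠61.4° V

Step 1 — Convert each phasor to rectangular form:
  V1 = 54.8·(cos(0.0°) + j·sin(0.0°)) = 54.8 V
  V2 = 7.1·(cos(30.0°) + j·sin(30.0°)) = 6.149 + j3.55 V
  V3 = 24.7·(cos(-45.0°) + j·sin(-45.0°)) = 17.47 - j17.47 V
  V4 = 13.9·(cos(61.4°) + j·sin(61.4°)) = 6.654 + j12.2 V
Step 2 — Sum components: V_total = 85.07 - j1.712 V.
Step 3 — Convert to polar: |V_total| = 85.09 V, ∠V_total = -1.2°.

V_total = 85.09∠-1.2° V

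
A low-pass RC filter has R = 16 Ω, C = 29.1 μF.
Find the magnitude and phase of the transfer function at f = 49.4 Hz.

Step 1 — Angular frequency: ω = 2π·49.4 = 310.4 rad/s.
Step 2 — Transfer function: H(jω) = 1/(1 + jωRC).
Step 3 — Denominator: 1 + jωRC = 1 + j·310.4·16·2.91e-05 = 1 + j0.1445.
Step 4 — H = 0.9795 - j0.1416.
Step 5 — Magnitude: |H| = 0.9897 (-0.1 dB); phase: φ = -8.2°.

|H| = 0.9897 (-0.1 dB), φ = -8.2°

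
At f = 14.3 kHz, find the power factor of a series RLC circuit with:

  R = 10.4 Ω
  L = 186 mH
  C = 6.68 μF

Step 1 — Angular frequency: ω = 2π·f = 2π·1.43e+04 = 8.985e+04 rad/s.
Step 2 — Component impedances:
  R: Z = R = 10.4 Ω
  L: Z = jωL = j·8.985e+04·0.186 = 0 + j1.671e+04 Ω
  C: Z = 1/(jωC) = -j/(ω·C) = 0 - j1.666 Ω
Step 3 — Series combination: Z_total = R + L + C = 10.4 + j1.671e+04 Ω = 1.671e+04∠90.0° Ω.
Step 4 — Power factor: PF = cos(φ) = Re(Z)/|Z| = 10.4/1.671e+04 = 0.0006224.
Step 5 — Type: Im(Z) = 1.671e+04 ⇒ lagging (phase φ = 90.0°).

PF = 0.0006224 (lagging, φ = 90.0°)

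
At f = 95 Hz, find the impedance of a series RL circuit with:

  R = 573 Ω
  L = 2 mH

Step 1 — Angular frequency: ω = 2π·f = 2π·95 = 596.9 rad/s.
Step 2 — Component impedances:
  R: Z = R = 573 Ω
  L: Z = jωL = j·596.9·0.002 = 0 + j1.194 Ω
Step 3 — Series combination: Z_total = R + L = 573 + j1.194 Ω = 573∠0.1° Ω.

Z = 573 + j1.194 Ω = 573∠0.1° Ω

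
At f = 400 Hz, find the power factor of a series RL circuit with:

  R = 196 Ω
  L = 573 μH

Step 1 — Angular frequency: ω = 2π·f = 2π·400 = 2513 rad/s.
Step 2 — Component impedances:
  R: Z = R = 196 Ω
  L: Z = jωL = j·2513·0.000573 = 0 + j1.44 Ω
Step 3 — Series combination: Z_total = R + L = 196 + j1.44 Ω = 196∠0.4° Ω.
Step 4 — Power factor: PF = cos(φ) = Re(Z)/|Z| = 196/196 = 1.
Step 5 — Type: Im(Z) = 1.44 ⇒ lagging (phase φ = 0.4°).

PF = 1 (lagging, φ = 0.4°)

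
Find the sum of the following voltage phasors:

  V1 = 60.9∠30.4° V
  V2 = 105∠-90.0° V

Step 1 — Convert each phasor to rectangular form:
  V1 = 60.9·(cos(30.4°) + j·sin(30.4°)) = 52.53 + j30.82 V
  V2 = 105·(cos(-90.0°) + j·sin(-90.0°)) = 0 - j105 V
Step 2 — Sum components: V_total = 52.53 - j74.18 V.
Step 3 — Convert to polar: |V_total| = 90.9 V, ∠V_total = -54.7°.

V_total = 90.9∠-54.7° V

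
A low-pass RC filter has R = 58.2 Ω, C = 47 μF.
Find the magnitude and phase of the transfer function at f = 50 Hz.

Step 1 — Angular frequency: ω = 2π·50 = 314.2 rad/s.
Step 2 — Transfer function: H(jω) = 1/(1 + jωRC).
Step 3 — Denominator: 1 + jωRC = 1 + j·314.2·58.2·4.7e-05 = 1 + j0.8594.
Step 4 — H = 0.5752 - j0.4943.
Step 5 — Magnitude: |H| = 0.7584 (-2.4 dB); phase: φ = -40.7°.

|H| = 0.7584 (-2.4 dB), φ = -40.7°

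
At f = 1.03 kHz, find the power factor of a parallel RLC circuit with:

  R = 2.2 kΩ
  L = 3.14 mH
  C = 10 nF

Step 1 — Angular frequency: ω = 2π·f = 2π·1030 = 6472 rad/s.
Step 2 — Component impedances:
  R: Z = R = 2200 Ω
  L: Z = jωL = j·6472·0.00314 = 0 + j20.32 Ω
  C: Z = 1/(jωC) = -j/(ω·C) = 0 - j1.545e+04 Ω
Step 3 — Parallel combination: 1/Z_total = 1/R + 1/L + 1/C; Z_total = 0.1882 + j20.35 Ω = 20.35∠89.5° Ω.
Step 4 — Power factor: PF = cos(φ) = Re(Z)/|Z| = 0.18818/20.347 = 0.009249.
Step 5 — Type: Im(Z) = 20.35 ⇒ lagging (phase φ = 89.5°).

PF = 0.009249 (lagging, φ = 89.5°)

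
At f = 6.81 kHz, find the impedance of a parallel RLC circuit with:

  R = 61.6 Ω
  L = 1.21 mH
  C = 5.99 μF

Step 1 — Angular frequency: ω = 2π·f = 2π·6810 = 4.279e+04 rad/s.
Step 2 — Component impedances:
  R: Z = R = 61.6 Ω
  L: Z = jωL = j·4.279e+04·0.00121 = 0 + j51.77 Ω
  C: Z = 1/(jωC) = -j/(ω·C) = 0 - j3.902 Ω
Step 3 — Parallel combination: 1/Z_total = 1/R + 1/L + 1/C; Z_total = 0.2877 - j4.2 Ω = 4.21∠-86.1° Ω.

Z = 0.2877 - j4.2 Ω = 4.21∠-86.1° Ω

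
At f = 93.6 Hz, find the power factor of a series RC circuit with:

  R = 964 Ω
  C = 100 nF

Step 1 — Angular frequency: ω = 2π·f = 2π·93.6 = 588.1 rad/s.
Step 2 — Component impedances:
  R: Z = R = 964 Ω
  C: Z = 1/(jωC) = -j/(ω·C) = 0 - j1.7e+04 Ω
Step 3 — Series combination: Z_total = R + C = 964 - j1.7e+04 Ω = 1.703e+04∠-86.8° Ω.
Step 4 — Power factor: PF = cos(φ) = Re(Z)/|Z| = 964/17031 = 0.0566.
Step 5 — Type: Im(Z) = -1.7e+04 ⇒ leading (phase φ = -86.8°).

PF = 0.0566 (leading, φ = -86.8°)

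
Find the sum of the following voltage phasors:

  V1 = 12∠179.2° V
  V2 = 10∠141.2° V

Step 1 — Convert each phasor to rectangular form:
  V1 = 12·(cos(179.2°) + j·sin(179.2°)) = -12 + j0.1675 V
  V2 = 10·(cos(141.2°) + j·sin(141.2°)) = -7.793 + j6.266 V
Step 2 — Sum components: V_total = -19.79 + j6.434 V.
Step 3 — Convert to polar: |V_total| = 20.81 V, ∠V_total = 162.0°.

V_total = 20.81∠162.0° V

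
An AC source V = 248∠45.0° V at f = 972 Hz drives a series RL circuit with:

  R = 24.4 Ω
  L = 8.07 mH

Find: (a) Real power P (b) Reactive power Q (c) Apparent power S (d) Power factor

Step 1 — Angular frequency: ω = 2π·f = 2π·972 = 6107 rad/s.
Step 2 — Component impedances:
  R: Z = R = 24.4 Ω
  L: Z = jωL = j·6107·0.00807 = 0 + j49.29 Ω
Step 3 — Series combination: Z_total = R + L = 24.4 + j49.29 Ω = 54.99∠63.7° Ω.
Step 4 — Source phasor: V = 248∠45.0° V = 175.4 + j175.4 V.
Step 5 — Current: I = V / Z = 4.272 - j1.443 A = 4.51∠-18.7° A.
Step 6 — Complex power: S = V·I* = 496.2 + j1002 VA.
Step 7 — Real power: P = Re(S) = 496.2 W.
Step 8 — Reactive power: Q = Im(S) = 1002 VAR.
Step 9 — Apparent power: |S| = 1118 VA.
Step 10 — Power factor: PF = P/|S| = 0.4437 (lagging).

(a) P = 496.2 W  (b) Q = 1002 VAR  (c) S = 1118 VA  (d) PF = 0.4437 (lagging)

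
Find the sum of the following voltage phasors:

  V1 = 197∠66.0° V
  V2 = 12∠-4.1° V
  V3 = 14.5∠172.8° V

Step 1 — Convert each phasor to rectangular form:
  V1 = 197·(cos(66.0°) + j·sin(66.0°)) = 80.13 + j180 V
  V2 = 12·(cos(-4.1°) + j·sin(-4.1°)) = 11.97 - j0.858 V
  V3 = 14.5·(cos(172.8°) + j·sin(172.8°)) = -14.39 + j1.817 V
Step 2 — Sum components: V_total = 77.71 + j180.9 V.
Step 3 — Convert to polar: |V_total| = 196.9 V, ∠V_total = 66.8°.

V_total = 196.9∠66.8° V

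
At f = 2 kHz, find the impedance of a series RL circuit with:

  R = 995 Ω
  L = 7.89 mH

Step 1 — Angular frequency: ω = 2π·f = 2π·2000 = 1.257e+04 rad/s.
Step 2 — Component impedances:
  R: Z = R = 995 Ω
  L: Z = jωL = j·1.257e+04·0.00789 = 0 + j99.15 Ω
Step 3 — Series combination: Z_total = R + L = 995 + j99.15 Ω = 999.9∠5.7° Ω.

Z = 995 + j99.15 Ω = 999.9∠5.7° Ω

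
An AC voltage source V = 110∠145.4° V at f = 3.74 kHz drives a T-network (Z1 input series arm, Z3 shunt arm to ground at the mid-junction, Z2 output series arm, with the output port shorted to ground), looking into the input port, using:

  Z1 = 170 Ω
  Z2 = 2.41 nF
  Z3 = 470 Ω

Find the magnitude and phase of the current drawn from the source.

Step 1 — Angular frequency: ω = 2π·f = 2π·3740 = 2.35e+04 rad/s.
Step 2 — Component impedances:
  Z1: Z = R = 170 Ω
  Z2: Z = 1/(jωC) = -j/(ω·C) = 0 - j1.766e+04 Ω
  Z3: Z = R = 470 Ω
Step 3 — With the output port shorted to ground, the output series arm Z2 runs from the junction to ground; the shunt arm Z3 also runs from the junction to ground. They appear in parallel: Z3 || Z2 = 469.7 - j12.5 Ω.
Step 4 — Series with input arm Z1: Z_in = Z1 + (Z3 || Z2) = 639.7 - j12.5 Ω = 639.8∠-1.1° Ω.
Step 5 — Source phasor: V = 110∠145.4° V = -90.55 + j62.46 V.
Step 6 — Ohm's law: I = V / Z_total = (-90.55 + j62.46) / (639.7 - j12.5) = -0.1434 + j0.09485 A.
Step 7 — Convert to polar: |I| = 0.1719 A, ∠I = 146.5°.

I = 0.1719∠146.5° A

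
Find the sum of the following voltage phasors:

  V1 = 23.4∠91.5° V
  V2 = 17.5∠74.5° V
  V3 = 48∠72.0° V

Step 1 — Convert each phasor to rectangular form:
  V1 = 23.4·(cos(91.5°) + j·sin(91.5°)) = -0.6125 + j23.39 V
  V2 = 17.5·(cos(74.5°) + j·sin(74.5°)) = 4.677 + j16.86 V
  V3 = 48·(cos(72.0°) + j·sin(72.0°)) = 14.83 + j45.65 V
Step 2 — Sum components: V_total = 18.9 + j85.91 V.
Step 3 — Convert to polar: |V_total| = 87.96 V, ∠V_total = 77.6°.

V_total = 87.96∠77.6° V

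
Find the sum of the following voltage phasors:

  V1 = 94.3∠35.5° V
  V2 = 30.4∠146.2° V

Step 1 — Convert each phasor to rectangular form:
  V1 = 94.3·(cos(35.5°) + j·sin(35.5°)) = 76.77 + j54.76 V
  V2 = 30.4·(cos(146.2°) + j·sin(146.2°)) = -25.26 + j16.91 V
Step 2 — Sum components: V_total = 51.51 + j71.67 V.
Step 3 — Convert to polar: |V_total| = 88.26 V, ∠V_total = 54.3°.

V_total = 88.26∠54.3° V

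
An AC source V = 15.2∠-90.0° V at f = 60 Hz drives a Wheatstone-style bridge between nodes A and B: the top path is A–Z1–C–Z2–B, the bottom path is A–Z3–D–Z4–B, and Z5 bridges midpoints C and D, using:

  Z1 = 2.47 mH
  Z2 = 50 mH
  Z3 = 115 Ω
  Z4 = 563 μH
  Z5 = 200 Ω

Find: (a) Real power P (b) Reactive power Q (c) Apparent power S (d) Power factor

Step 1 — Angular frequency: ω = 2π·f = 2π·60 = 377 rad/s.
Step 2 — Component impedances:
  Z1: Z = jωL = j·377·0.00247 = 0 + j0.9312 Ω
  Z2: Z = jωL = j·377·0.05 = 0 + j18.85 Ω
  Z3: Z = R = 115 Ω
  Z4: Z = jωL = j·377·0.000563 = 0 + j0.2122 Ω
  Z5: Z = R = 200 Ω
Step 3 — Bridge requires nodal analysis (the Z5 bridge couples midpoints C and D, so the two paths cannot be reduced to a simple series/parallel combination). Setting node B to ground and injecting 1 A at node A, the 3-node admittance system at A, C, D solves to V_A = Z_AB = 4.836 + j18.49 Ω = 19.12∠75.3° Ω.
Step 4 — Source phasor: V = 15.2∠-90.0° V = 0 - j15.2 V.
Step 5 — Current: I = V / Z = -0.7693 - j0.2012 A = 0.7952∠-165.3° A.
Step 6 — Complex power: S = V·I* = 3.058 + j11.69 VA.
Step 7 — Real power: P = Re(S) = 3.058 W.
Step 8 — Reactive power: Q = Im(S) = 11.69 VAR.
Step 9 — Apparent power: |S| = 12.09 VA.
Step 10 — Power factor: PF = P/|S| = 0.253 (lagging).

(a) P = 3.058 W  (b) Q = 11.69 VAR  (c) S = 12.09 VA  (d) PF = 0.253 (lagging)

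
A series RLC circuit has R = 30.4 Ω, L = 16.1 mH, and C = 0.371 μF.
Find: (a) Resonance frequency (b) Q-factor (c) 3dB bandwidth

Step 1 — Resonance: ω₀ = 1/√(LC) = 1/√(0.0161·3.71e-07) = 1.294e+04 rad/s.
Step 2 — f₀ = ω₀/(2π) = 2059 Hz.
Step 3 — Series Q: Q = ω₀L/R = 1.294e+04·0.0161/30.4 = 6.853.
Step 4 — Bandwidth: Δω = ω₀/Q = 1888 rad/s; BW = Δω/(2π) = 300.5 Hz.

(a) f₀ = 2059 Hz  (b) Q = 6.853  (c) BW = 300.5 Hz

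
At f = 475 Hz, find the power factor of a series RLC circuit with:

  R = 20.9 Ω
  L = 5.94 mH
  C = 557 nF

Step 1 — Angular frequency: ω = 2π·f = 2π·475 = 2985 rad/s.
Step 2 — Component impedances:
  R: Z = R = 20.9 Ω
  L: Z = jωL = j·2985·0.00594 = 0 + j17.73 Ω
  C: Z = 1/(jωC) = -j/(ω·C) = 0 - j601.5 Ω
Step 3 — Series combination: Z_total = R + L + C = 20.9 - j583.8 Ω = 584.2∠-87.9° Ω.
Step 4 — Power factor: PF = cos(φ) = Re(Z)/|Z| = 20.9/584.2 = 0.03578.
Step 5 — Type: Im(Z) = -583.8 ⇒ leading (phase φ = -87.9°).

PF = 0.03578 (leading, φ = -87.9°)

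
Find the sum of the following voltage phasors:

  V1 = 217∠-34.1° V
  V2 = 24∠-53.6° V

Step 1 — Convert each phasor to rectangular form:
  V1 = 217·(cos(-34.1°) + j·sin(-34.1°)) = 179.7 - j121.7 V
  V2 = 24·(cos(-53.6°) + j·sin(-53.6°)) = 14.24 - j19.32 V
Step 2 — Sum components: V_total = 193.9 - j141 V.
Step 3 — Convert to polar: |V_total| = 239.8 V, ∠V_total = -36.0°.

V_total = 239.8∠-36.0° V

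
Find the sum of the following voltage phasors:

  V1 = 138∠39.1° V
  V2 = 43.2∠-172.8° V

Step 1 — Convert each phasor to rectangular form:
  V1 = 138·(cos(39.1°) + j·sin(39.1°)) = 107.1 + j87.03 V
  V2 = 43.2·(cos(-172.8°) + j·sin(-172.8°)) = -42.86 - j5.414 V
Step 2 — Sum components: V_total = 64.24 + j81.62 V.
Step 3 — Convert to polar: |V_total| = 103.9 V, ∠V_total = 51.8°.

V_total = 103.9∠51.8° V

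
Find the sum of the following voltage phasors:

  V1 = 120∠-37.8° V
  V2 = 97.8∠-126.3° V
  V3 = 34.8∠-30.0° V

Step 1 — Convert each phasor to rectangular form:
  V1 = 120·(cos(-37.8°) + j·sin(-37.8°)) = 94.82 - j73.55 V
  V2 = 97.8·(cos(-126.3°) + j·sin(-126.3°)) = -57.9 - j78.82 V
  V3 = 34.8·(cos(-30.0°) + j·sin(-30.0°)) = 30.14 - j17.4 V
Step 2 — Sum components: V_total = 67.06 - j169.8 V.
Step 3 — Convert to polar: |V_total| = 182.5 V, ∠V_total = -68.4°.

V_total = 182.5∠-68.4° V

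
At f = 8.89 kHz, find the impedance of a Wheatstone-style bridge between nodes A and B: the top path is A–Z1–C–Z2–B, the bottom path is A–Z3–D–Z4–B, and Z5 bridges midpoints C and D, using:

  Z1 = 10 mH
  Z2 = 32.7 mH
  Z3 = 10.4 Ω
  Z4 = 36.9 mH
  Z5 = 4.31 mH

Step 1 — Angular frequency: ω = 2π·f = 2π·8890 = 5.586e+04 rad/s.
Step 2 — Component impedances:
  Z1: Z = jωL = j·5.586e+04·0.01 = 0 + j558.6 Ω
  Z2: Z = jωL = j·5.586e+04·0.0327 = 0 + j1827 Ω
  Z3: Z = R = 10.4 Ω
  Z4: Z = jωL = j·5.586e+04·0.0369 = 0 + j2061 Ω
  Z5: Z = jωL = j·5.586e+04·0.00431 = 0 + j240.7 Ω
Step 3 — Bridge requires nodal analysis (the Z5 bridge couples midpoints C and D, so the two paths cannot be reduced to a simple series/parallel combination). Setting node B to ground and injecting 1 A at node A, the 3-node admittance system at A, C, D solves to V_A = Z_AB = 7.459 + j1014 Ω = 1014∠89.6° Ω.

Z = 7.459 + j1014 Ω = 1014∠89.6° Ω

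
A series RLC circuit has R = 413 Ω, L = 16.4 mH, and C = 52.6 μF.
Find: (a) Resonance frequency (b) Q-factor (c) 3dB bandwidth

Step 1 — Resonance: ω₀ = 1/√(LC) = 1/√(0.0164·5.26e-05) = 1077 rad/s.
Step 2 — f₀ = ω₀/(2π) = 171.4 Hz.
Step 3 — Series Q: Q = ω₀L/R = 1077·0.0164/413 = 0.04275.
Step 4 — Bandwidth: Δω = ω₀/Q = 2.518e+04 rad/s; BW = Δω/(2π) = 4008 Hz.

(a) f₀ = 171.4 Hz  (b) Q = 0.04275  (c) BW = 4008 Hz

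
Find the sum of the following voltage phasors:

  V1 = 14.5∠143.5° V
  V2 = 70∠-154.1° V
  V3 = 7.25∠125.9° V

Step 1 — Convert each phasor to rectangular form:
  V1 = 14.5·(cos(143.5°) + j·sin(143.5°)) = -11.66 + j8.625 V
  V2 = 70·(cos(-154.1°) + j·sin(-154.1°)) = -62.97 - j30.58 V
  V3 = 7.25·(cos(125.9°) + j·sin(125.9°)) = -4.251 + j5.873 V
Step 2 — Sum components: V_total = -78.88 - j16.08 V.
Step 3 — Convert to polar: |V_total| = 80.5 V, ∠V_total = -168.5°.

V_total = 80.5∠-168.5° V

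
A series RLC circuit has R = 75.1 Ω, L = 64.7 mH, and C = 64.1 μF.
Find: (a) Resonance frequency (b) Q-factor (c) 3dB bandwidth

Step 1 — Resonance: ω₀ = 1/√(LC) = 1/√(0.0647·6.41e-05) = 491 rad/s.
Step 2 — f₀ = ω₀/(2π) = 78.15 Hz.
Step 3 — Series Q: Q = ω₀L/R = 491·0.0647/75.1 = 0.423.
Step 4 — Bandwidth: Δω = ω₀/Q = 1161 rad/s; BW = Δω/(2π) = 184.7 Hz.

(a) f₀ = 78.15 Hz  (b) Q = 0.423  (c) BW = 184.7 Hz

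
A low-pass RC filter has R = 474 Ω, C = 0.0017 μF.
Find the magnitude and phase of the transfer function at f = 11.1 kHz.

Step 1 — Angular frequency: ω = 2π·1.11e+04 = 6.974e+04 rad/s.
Step 2 — Transfer function: H(jω) = 1/(1 + jωRC).
Step 3 — Denominator: 1 + jωRC = 1 + j·6.974e+04·474·1.7e-09 = 1 + j0.0562.
Step 4 — H = 0.9969 - j0.05602.
Step 5 — Magnitude: |H| = 0.9984 (-0.0 dB); phase: φ = -3.2°.

|H| = 0.9984 (-0.0 dB), φ = -3.2°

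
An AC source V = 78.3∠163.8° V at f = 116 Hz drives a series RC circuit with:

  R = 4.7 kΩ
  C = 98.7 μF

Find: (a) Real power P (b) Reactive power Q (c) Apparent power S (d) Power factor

Step 1 — Angular frequency: ω = 2π·f = 2π·116 = 728.8 rad/s.
Step 2 — Component impedances:
  R: Z = R = 4700 Ω
  C: Z = 1/(jωC) = -j/(ω·C) = 0 - j13.9 Ω
Step 3 — Series combination: Z_total = R + C = 4700 - j13.9 Ω = 4700∠-0.2° Ω.
Step 4 — Source phasor: V = 78.3∠163.8° V = -75.19 + j21.85 V.
Step 5 — Current: I = V / Z = -0.01601 + j0.004601 A = 0.01666∠164.0° A.
Step 6 — Complex power: S = V·I* = 1.304 - j0.003858 VA.
Step 7 — Real power: P = Re(S) = 1.304 W.
Step 8 — Reactive power: Q = Im(S) = -0.003858 VAR.
Step 9 — Apparent power: |S| = 1.304 VA.
Step 10 — Power factor: PF = P/|S| = 1 (leading).

(a) P = 1.304 W  (b) Q = -0.003858 VAR  (c) S = 1.304 VA  (d) PF = 1 (leading)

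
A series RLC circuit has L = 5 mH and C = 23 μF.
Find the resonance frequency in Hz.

Step 1 — Resonance condition Im(Z)=0 gives ω₀ = 1/√(LC).
Step 2 — ω₀ = 1/√(0.005·2.3e-05) = 2949 rad/s.
Step 3 — f₀ = ω₀/(2π) = 469.3 Hz.

f₀ = 469.3 Hz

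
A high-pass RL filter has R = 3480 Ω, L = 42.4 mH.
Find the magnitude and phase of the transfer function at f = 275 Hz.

Step 1 — Angular frequency: ω = 2π·275 = 1728 rad/s.
Step 2 — Transfer function: H(jω) = jωL/(R + jωL).
Step 3 — Numerator jωL = j·73.26; denominator R + jωL = 3480 + j73.26.
Step 4 — H = 0.000443 + j0.02104.
Step 5 — Magnitude: |H| = 0.02105 (-33.5 dB); phase: φ = 88.8°.

|H| = 0.02105 (-33.5 dB), φ = 88.8°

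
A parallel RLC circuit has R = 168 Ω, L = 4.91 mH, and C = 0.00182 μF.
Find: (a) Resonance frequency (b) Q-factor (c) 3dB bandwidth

Step 1 — Resonance: ω₀ = 1/√(LC) = 1/√(0.00491·1.82e-09) = 3.345e+05 rad/s.
Step 2 — f₀ = ω₀/(2π) = 5.324e+04 Hz.
Step 3 — Parallel Q: Q = R/(ω₀L) = 168/(3.345e+05·0.00491) = 0.1023.
Step 4 — Bandwidth: Δω = ω₀/Q = 3.271e+06 rad/s; BW = Δω/(2π) = 5.205e+05 Hz.

(a) f₀ = 5.324e+04 Hz  (b) Q = 0.1023  (c) BW = 5.205e+05 Hz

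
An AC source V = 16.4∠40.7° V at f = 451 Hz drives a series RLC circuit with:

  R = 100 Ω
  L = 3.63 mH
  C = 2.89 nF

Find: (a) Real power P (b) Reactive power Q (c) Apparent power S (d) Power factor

Step 1 — Angular frequency: ω = 2π·f = 2π·451 = 2834 rad/s.
Step 2 — Component impedances:
  R: Z = R = 100 Ω
  L: Z = jωL = j·2834·0.00363 = 0 + j10.29 Ω
  C: Z = 1/(jωC) = -j/(ω·C) = 0 - j1.221e+05 Ω
Step 3 — Series combination: Z_total = R + L + C = 100 - j1.221e+05 Ω = 1.221e+05∠-90.0° Ω.
Step 4 — Source phasor: V = 16.4∠40.7° V = 12.43 + j10.69 V.
Step 5 — Current: I = V / Z = -8.751e-05 + j0.0001019 A = 0.0001343∠130.7° A.
Step 6 — Complex power: S = V·I* = 1.804e-06 - j0.002203 VA.
Step 7 — Real power: P = Re(S) = 1.804e-06 W.
Step 8 — Reactive power: Q = Im(S) = -0.002203 VAR.
Step 9 — Apparent power: |S| = 0.002203 VA.
Step 10 — Power factor: PF = P/|S| = 0.000819 (leading).

(a) P = 1.804e-06 W  (b) Q = -0.002203 VAR  (c) S = 0.002203 VA  (d) PF = 0.000819 (leading)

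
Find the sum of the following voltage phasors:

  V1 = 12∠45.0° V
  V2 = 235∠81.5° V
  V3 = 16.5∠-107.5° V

Step 1 — Convert each phasor to rectangular form:
  V1 = 12·(cos(45.0°) + j·sin(45.0°)) = 8.485 + j8.485 V
  V2 = 235·(cos(81.5°) + j·sin(81.5°)) = 34.74 + j232.4 V
  V3 = 16.5·(cos(-107.5°) + j·sin(-107.5°)) = -4.962 - j15.74 V
Step 2 — Sum components: V_total = 38.26 + j225.2 V.
Step 3 — Convert to polar: |V_total| = 228.4 V, ∠V_total = 80.4°.

V_total = 228.4∠80.4° V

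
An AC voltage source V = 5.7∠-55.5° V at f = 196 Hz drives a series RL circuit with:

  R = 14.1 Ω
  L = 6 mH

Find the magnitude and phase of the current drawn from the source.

Step 1 — Angular frequency: ω = 2π·f = 2π·196 = 1232 rad/s.
Step 2 — Component impedances:
  R: Z = R = 14.1 Ω
  L: Z = jωL = j·1232·0.006 = 0 + j7.389 Ω
Step 3 — Series combination: Z_total = R + L = 14.1 + j7.389 Ω = 15.92∠27.7° Ω.
Step 4 — Source phasor: V = 5.7∠-55.5° V = 3.229 - j4.698 V.
Step 5 — Ohm's law: I = V / Z_total = (3.229 - j4.698) / (14.1 + j7.389) = 0.04267 - j0.3555 A.
Step 6 — Convert to polar: |I| = 0.3581 A, ∠I = -83.2°.

I = 0.3581∠-83.2° A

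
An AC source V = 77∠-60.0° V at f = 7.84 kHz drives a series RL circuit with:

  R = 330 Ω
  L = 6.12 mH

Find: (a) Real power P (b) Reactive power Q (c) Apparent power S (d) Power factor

Step 1 — Angular frequency: ω = 2π·f = 2π·7840 = 4.926e+04 rad/s.
Step 2 — Component impedances:
  R: Z = R = 330 Ω
  L: Z = jωL = j·4.926e+04·0.00612 = 0 + j301.5 Ω
Step 3 — Series combination: Z_total = R + L = 330 + j301.5 Ω = 447∠42.4° Ω.
Step 4 — Source phasor: V = 77∠-60.0° V = 38.5 - j66.68 V.
Step 5 — Current: I = V / Z = -0.03703 - j0.1682 A = 0.1723∠-102.4° A.
Step 6 — Complex power: S = V·I* = 9.793 + j8.947 VA.
Step 7 — Real power: P = Re(S) = 9.793 W.
Step 8 — Reactive power: Q = Im(S) = 8.947 VAR.
Step 9 — Apparent power: |S| = 13.26 VA.
Step 10 — Power factor: PF = P/|S| = 0.7383 (lagging).

(a) P = 9.793 W  (b) Q = 8.947 VAR  (c) S = 13.26 VA  (d) PF = 0.7383 (lagging)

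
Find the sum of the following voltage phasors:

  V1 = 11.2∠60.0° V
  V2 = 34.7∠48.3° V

Step 1 — Convert each phasor to rectangular form:
  V1 = 11.2·(cos(60.0°) + j·sin(60.0°)) = 5.6 + j9.699 V
  V2 = 34.7·(cos(48.3°) + j·sin(48.3°)) = 23.08 + j25.91 V
Step 2 — Sum components: V_total = 28.68 + j35.61 V.
Step 3 — Convert to polar: |V_total| = 45.72 V, ∠V_total = 51.1°.

V_total = 45.72∠51.1° V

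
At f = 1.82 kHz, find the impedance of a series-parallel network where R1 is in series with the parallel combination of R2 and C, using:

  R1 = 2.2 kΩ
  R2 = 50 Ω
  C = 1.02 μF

Step 1 — Angular frequency: ω = 2π·f = 2π·1820 = 1.144e+04 rad/s.
Step 2 — Component impedances:
  R1: Z = R = 2200 Ω
  R2: Z = R = 50 Ω
  C: Z = 1/(jωC) = -j/(ω·C) = 0 - j85.73 Ω
Step 3 — Parallel branch: R2 || C = 1/(1/R2 + 1/C) = 37.31 - j21.76 Ω.
Step 4 — Series with R1: Z_total = R1 + (R2 || C) = 2237 - j21.76 Ω = 2237∠-0.6° Ω.

Z = 2237 - j21.76 Ω = 2237∠-0.6° Ω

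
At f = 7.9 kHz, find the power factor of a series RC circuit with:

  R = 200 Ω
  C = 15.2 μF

Step 1 — Angular frequency: ω = 2π·f = 2π·7900 = 4.964e+04 rad/s.
Step 2 — Component impedances:
  R: Z = R = 200 Ω
  C: Z = 1/(jωC) = -j/(ω·C) = 0 - j1.325 Ω
Step 3 — Series combination: Z_total = R + C = 200 - j1.325 Ω = 200∠-0.4° Ω.
Step 4 — Power factor: PF = cos(φ) = Re(Z)/|Z| = 200/200 = 1.
Step 5 — Type: Im(Z) = -1.325 ⇒ leading (phase φ = -0.4°).

PF = 1 (leading, φ = -0.4°)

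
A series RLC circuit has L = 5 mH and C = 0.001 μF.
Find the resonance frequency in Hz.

Step 1 — Resonance condition Im(Z)=0 gives ω₀ = 1/√(LC).
Step 2 — ω₀ = 1/√(0.005·1e-09) = 4.472e+05 rad/s.
Step 3 — f₀ = ω₀/(2π) = 7.118e+04 Hz.

f₀ = 7.118e+04 Hz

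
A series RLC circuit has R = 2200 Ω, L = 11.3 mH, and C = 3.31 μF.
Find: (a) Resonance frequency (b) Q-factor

Step 1 — Resonance condition Im(Z)=0 gives ω₀ = 1/√(LC).
Step 2 — ω₀ = 1/√(0.0113·3.31e-06) = 5171 rad/s.
Step 3 — f₀ = ω₀/(2π) = 822.9 Hz.
Step 4 — Series Q: Q = ω₀L/R = 5171·0.0113/2200 = 0.02656.

(a) f₀ = 822.9 Hz  (b) Q = 0.02656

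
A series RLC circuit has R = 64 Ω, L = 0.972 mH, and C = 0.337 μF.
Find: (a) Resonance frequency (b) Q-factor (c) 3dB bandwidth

Step 1 — Resonance: ω₀ = 1/√(LC) = 1/√(0.000972·3.37e-07) = 5.525e+04 rad/s.
Step 2 — f₀ = ω₀/(2π) = 8794 Hz.
Step 3 — Series Q: Q = ω₀L/R = 5.525e+04·0.000972/64 = 0.8391.
Step 4 — Bandwidth: Δω = ω₀/Q = 6.584e+04 rad/s; BW = Δω/(2π) = 1.048e+04 Hz.

(a) f₀ = 8794 Hz  (b) Q = 0.8391  (c) BW = 1.048e+04 Hz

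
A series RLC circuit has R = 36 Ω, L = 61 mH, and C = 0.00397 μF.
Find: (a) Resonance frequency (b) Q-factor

Step 1 — Resonance condition Im(Z)=0 gives ω₀ = 1/√(LC).
Step 2 — ω₀ = 1/√(0.061·3.97e-09) = 6.426e+04 rad/s.
Step 3 — f₀ = ω₀/(2π) = 1.023e+04 Hz.
Step 4 — Series Q: Q = ω₀L/R = 6.426e+04·0.061/36 = 108.9.

(a) f₀ = 1.023e+04 Hz  (b) Q = 108.9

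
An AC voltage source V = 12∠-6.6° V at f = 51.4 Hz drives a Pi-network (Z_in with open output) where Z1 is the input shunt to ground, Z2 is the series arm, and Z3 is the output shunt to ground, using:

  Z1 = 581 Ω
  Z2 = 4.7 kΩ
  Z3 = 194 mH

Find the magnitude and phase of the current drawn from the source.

Step 1 — Angular frequency: ω = 2π·f = 2π·51.4 = 323 rad/s.
Step 2 — Component impedances:
  Z1: Z = R = 581 Ω
  Z2: Z = R = 4700 Ω
  Z3: Z = jωL = j·323·0.194 = 0 + j62.65 Ω
Step 3 — With open output, the series arm Z2 and the output shunt Z3 appear in series to ground: Z2 + Z3 = 4700 + j62.65 Ω.
Step 4 — Parallel with input shunt Z1: Z_in = Z1 || (Z2 + Z3) = 517.1 + j0.7582 Ω = 517.1∠0.1° Ω.
Step 5 — Source phasor: V = 12∠-6.6° V = 11.92 - j1.379 V.
Step 6 — Ohm's law: I = V / Z_total = (11.92 - j1.379) / (517.1 + j0.7582) = 0.02305 - j0.002701 A.
Step 7 — Convert to polar: |I| = 0.02321 A, ∠I = -6.7°.

I = 0.02321∠-6.7° A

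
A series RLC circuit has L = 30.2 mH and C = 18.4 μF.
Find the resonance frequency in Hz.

Step 1 — Resonance condition Im(Z)=0 gives ω₀ = 1/√(LC).
Step 2 — ω₀ = 1/√(0.0302·1.84e-05) = 1341 rad/s.
Step 3 — f₀ = ω₀/(2π) = 213.5 Hz.

f₀ = 213.5 Hz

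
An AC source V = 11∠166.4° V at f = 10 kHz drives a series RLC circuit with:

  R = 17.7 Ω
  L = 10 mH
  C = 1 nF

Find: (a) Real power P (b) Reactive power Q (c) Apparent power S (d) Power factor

Step 1 — Angular frequency: ω = 2π·f = 2π·1e+04 = 6.283e+04 rad/s.
Step 2 — Component impedances:
  R: Z = R = 17.7 Ω
  L: Z = jωL = j·6.283e+04·0.01 = 0 + j628.3 Ω
  C: Z = 1/(jωC) = -j/(ω·C) = 0 - j1.592e+04 Ω
Step 3 — Series combination: Z_total = R + L + C = 17.7 - j1.529e+04 Ω = 1.529e+04∠-89.9° Ω.
Step 4 — Source phasor: V = 11∠166.4° V = -10.69 + j2.587 V.
Step 5 — Current: I = V / Z = -0.00017 - j0.0006992 A = 0.0007196∠-103.7° A.
Step 6 — Complex power: S = V·I* = 9.164e-06 - j0.007915 VA.
Step 7 — Real power: P = Re(S) = 9.164e-06 W.
Step 8 — Reactive power: Q = Im(S) = -0.007915 VAR.
Step 9 — Apparent power: |S| = 0.007915 VA.
Step 10 — Power factor: PF = P/|S| = 0.001158 (leading).

(a) P = 9.164e-06 W  (b) Q = -0.007915 VAR  (c) S = 0.007915 VA  (d) PF = 0.001158 (leading)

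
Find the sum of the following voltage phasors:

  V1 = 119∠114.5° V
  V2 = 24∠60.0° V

Step 1 — Convert each phasor to rectangular form:
  V1 = 119·(cos(114.5°) + j·sin(114.5°)) = -49.35 + j108.3 V
  V2 = 24·(cos(60.0°) + j·sin(60.0°)) = 12 + j20.78 V
Step 2 — Sum components: V_total = -37.35 + j129.1 V.
Step 3 — Convert to polar: |V_total| = 134.4 V, ∠V_total = 106.1°.

V_total = 134.4∠106.1° V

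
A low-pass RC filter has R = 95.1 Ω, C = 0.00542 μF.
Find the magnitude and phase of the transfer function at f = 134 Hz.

Step 1 — Angular frequency: ω = 2π·134 = 841.9 rad/s.
Step 2 — Transfer function: H(jω) = 1/(1 + jωRC).
Step 3 — Denominator: 1 + jωRC = 1 + j·841.9·95.1·5.42e-09 = 1 + j0.000434.
Step 4 — H = 1 - j0.000434.
Step 5 — Magnitude: |H| = 1 (-0.0 dB); phase: φ = -0.0°.

|H| = 1 (-0.0 dB), φ = -0.0°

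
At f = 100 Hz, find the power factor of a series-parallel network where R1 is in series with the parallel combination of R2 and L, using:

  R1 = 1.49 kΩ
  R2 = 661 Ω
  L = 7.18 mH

Step 1 — Angular frequency: ω = 2π·f = 2π·100 = 628.3 rad/s.
Step 2 — Component impedances:
  R1: Z = R = 1490 Ω
  R2: Z = R = 661 Ω
  L: Z = jωL = j·628.3·0.00718 = 0 + j4.511 Ω
Step 3 — Parallel branch: R2 || L = 1/(1/R2 + 1/L) = 0.03079 + j4.511 Ω.
Step 4 — Series with R1: Z_total = R1 + (R2 || L) = 1490 + j4.511 Ω = 1490∠0.2° Ω.
Step 5 — Power factor: PF = cos(φ) = Re(Z)/|Z| = 1490/1490 = 1.
Step 6 — Type: Im(Z) = 4.511 ⇒ lagging (phase φ = 0.2°).

PF = 1 (lagging, φ = 0.2°)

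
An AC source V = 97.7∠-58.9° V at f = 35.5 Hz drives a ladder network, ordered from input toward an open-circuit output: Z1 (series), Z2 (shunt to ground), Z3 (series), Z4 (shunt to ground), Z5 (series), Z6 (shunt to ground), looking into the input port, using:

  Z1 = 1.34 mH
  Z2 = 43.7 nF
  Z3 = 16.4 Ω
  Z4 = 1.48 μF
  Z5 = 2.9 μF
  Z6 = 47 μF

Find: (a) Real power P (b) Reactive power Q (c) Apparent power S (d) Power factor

Step 1 — Angular frequency: ω = 2π·f = 2π·35.5 = 223.1 rad/s.
Step 2 — Component impedances:
  Z1: Z = jωL = j·223.1·0.00134 = 0 + j0.2989 Ω
  Z2: Z = 1/(jωC) = -j/(ω·C) = 0 - j1.026e+05 Ω
  Z3: Z = R = 16.4 Ω
  Z4: Z = 1/(jωC) = -j/(ω·C) = 0 - j3029 Ω
  Z5: Z = 1/(jωC) = -j/(ω·C) = 0 - j1546 Ω
  Z6: Z = 1/(jωC) = -j/(ω·C) = 0 - j95.39 Ω
Step 3 — Ladder network (open output): work backward from the far end, alternating series and parallel combinations. Z_in = 16.06 - j1053 Ω = 1053∠-89.1° Ω.
Step 4 — Source phasor: V = 97.7∠-58.9° V = 50.47 - j83.66 V.
Step 5 — Current: I = V / Z = 0.08014 + j0.04669 A = 0.09275∠30.2° A.
Step 6 — Complex power: S = V·I* = 0.1382 - j9.06 VA.
Step 7 — Real power: P = Re(S) = 0.1382 W.
Step 8 — Reactive power: Q = Im(S) = -9.06 VAR.
Step 9 — Apparent power: |S| = 9.061 VA.
Step 10 — Power factor: PF = P/|S| = 0.01525 (leading).

(a) P = 0.1382 W  (b) Q = -9.06 VAR  (c) S = 9.061 VA  (d) PF = 0.01525 (leading)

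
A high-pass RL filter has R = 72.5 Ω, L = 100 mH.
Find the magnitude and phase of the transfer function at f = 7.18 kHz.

Step 1 — Angular frequency: ω = 2π·7180 = 4.511e+04 rad/s.
Step 2 — Transfer function: H(jω) = jωL/(R + jωL).
Step 3 — Numerator jωL = j·4511; denominator R + jωL = 72.5 + j4511.
Step 4 — H = 0.9997 + j0.01607.
Step 5 — Magnitude: |H| = 0.9999 (-0.0 dB); phase: φ = 0.9°.

|H| = 0.9999 (-0.0 dB), φ = 0.9°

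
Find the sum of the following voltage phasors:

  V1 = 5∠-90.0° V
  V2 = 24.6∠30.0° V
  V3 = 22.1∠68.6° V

Step 1 — Convert each phasor to rectangular form:
  V1 = 5·(cos(-90.0°) + j·sin(-90.0°)) = 0 - j5 V
  V2 = 24.6·(cos(30.0°) + j·sin(30.0°)) = 21.3 + j12.3 V
  V3 = 22.1·(cos(68.6°) + j·sin(68.6°)) = 8.064 + j20.58 V
Step 2 — Sum components: V_total = 29.37 + j27.88 V.
Step 3 — Convert to polar: |V_total| = 40.49 V, ∠V_total = 43.5°.

V_total = 40.49∠43.5° V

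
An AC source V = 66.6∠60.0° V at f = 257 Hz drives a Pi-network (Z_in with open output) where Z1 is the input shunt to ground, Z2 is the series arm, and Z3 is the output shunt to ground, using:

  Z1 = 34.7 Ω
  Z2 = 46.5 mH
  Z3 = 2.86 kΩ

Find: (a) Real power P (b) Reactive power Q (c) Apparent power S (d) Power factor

Step 1 — Angular frequency: ω = 2π·f = 2π·257 = 1615 rad/s.
Step 2 — Component impedances:
  Z1: Z = R = 34.7 Ω
  Z2: Z = jωL = j·1615·0.0465 = 0 + j75.09 Ω
  Z3: Z = R = 2860 Ω
Step 3 — With open output, the series arm Z2 and the output shunt Z3 appear in series to ground: Z2 + Z3 = 2860 + j75.09 Ω.
Step 4 — Parallel with input shunt Z1: Z_in = Z1 || (Z2 + Z3) = 34.28 + j0.01078 Ω = 34.28∠0.0° Ω.
Step 5 — Source phasor: V = 66.6∠60.0° V = 33.3 + j57.68 V.
Step 6 — Current: I = V / Z = 0.9718 + j1.682 A = 1.943∠60.0° A.
Step 7 — Complex power: S = V·I* = 129.4 + j0.04069 VA.
Step 8 — Real power: P = Re(S) = 129.4 W.
Step 9 — Reactive power: Q = Im(S) = 0.04069 VAR.
Step 10 — Apparent power: |S| = 129.4 VA.
Step 11 — Power factor: PF = P/|S| = 1 (lagging).

(a) P = 129.4 W  (b) Q = 0.04069 VAR  (c) S = 129.4 VA  (d) PF = 1 (lagging)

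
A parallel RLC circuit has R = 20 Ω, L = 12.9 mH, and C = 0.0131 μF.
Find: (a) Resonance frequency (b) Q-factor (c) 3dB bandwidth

Step 1 — Resonance: ω₀ = 1/√(LC) = 1/√(0.0129·1.31e-08) = 7.693e+04 rad/s.
Step 2 — f₀ = ω₀/(2π) = 1.224e+04 Hz.
Step 3 — Parallel Q: Q = R/(ω₀L) = 20/(7.693e+04·0.0129) = 0.02015.
Step 4 — Bandwidth: Δω = ω₀/Q = 3.817e+06 rad/s; BW = Δω/(2π) = 6.075e+05 Hz.

(a) f₀ = 1.224e+04 Hz  (b) Q = 0.02015  (c) BW = 6.075e+05 Hz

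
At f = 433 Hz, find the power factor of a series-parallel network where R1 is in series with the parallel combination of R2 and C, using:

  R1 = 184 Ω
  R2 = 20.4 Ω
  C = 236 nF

Step 1 — Angular frequency: ω = 2π·f = 2π·433 = 2721 rad/s.
Step 2 — Component impedances:
  R1: Z = R = 184 Ω
  R2: Z = R = 20.4 Ω
  C: Z = 1/(jωC) = -j/(ω·C) = 0 - j1557 Ω
Step 3 — Parallel branch: R2 || C = 1/(1/R2 + 1/C) = 20.4 - j0.2672 Ω.
Step 4 — Series with R1: Z_total = R1 + (R2 || C) = 204.4 - j0.2672 Ω = 204.4∠-0.1° Ω.
Step 5 — Power factor: PF = cos(φ) = Re(Z)/|Z| = 204.4/204.4 = 1.
Step 6 — Type: Im(Z) = -0.2672 ⇒ leading (phase φ = -0.1°).

PF = 1 (leading, φ = -0.1°)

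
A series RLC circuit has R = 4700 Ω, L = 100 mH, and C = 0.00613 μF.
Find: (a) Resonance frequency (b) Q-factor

Step 1 — Resonance condition Im(Z)=0 gives ω₀ = 1/√(LC).
Step 2 — ω₀ = 1/√(0.1·6.13e-09) = 4.039e+04 rad/s.
Step 3 — f₀ = ω₀/(2π) = 6428 Hz.
Step 4 — Series Q: Q = ω₀L/R = 4.039e+04·0.1/4700 = 0.8594.

(a) f₀ = 6428 Hz  (b) Q = 0.8594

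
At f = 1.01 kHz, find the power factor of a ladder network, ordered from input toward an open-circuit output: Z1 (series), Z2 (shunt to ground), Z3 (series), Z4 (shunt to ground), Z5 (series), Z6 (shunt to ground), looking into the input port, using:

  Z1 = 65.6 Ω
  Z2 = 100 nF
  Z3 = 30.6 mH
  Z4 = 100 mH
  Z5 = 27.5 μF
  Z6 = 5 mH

Step 1 — Angular frequency: ω = 2π·f = 2π·1010 = 6346 rad/s.
Step 2 — Component impedances:
  Z1: Z = R = 65.6 Ω
  Z2: Z = 1/(jωC) = -j/(ω·C) = 0 - j1576 Ω
  Z3: Z = jωL = j·6346·0.0306 = 0 + j194.2 Ω
  Z4: Z = jωL = j·6346·0.1 = 0 + j634.6 Ω
  Z5: Z = 1/(jωC) = -j/(ω·C) = 0 - j5.73 Ω
  Z6: Z = jωL = j·6346·0.005 = 0 + j31.73 Ω
Step 3 — Ladder network (open output): work backward from the far end, alternating series and parallel combinations. Z_in = 65.6 + j254.6 Ω = 262.9∠75.5° Ω.
Step 4 — Power factor: PF = cos(φ) = Re(Z)/|Z| = 65.6/262.9 = 0.2495.
Step 5 — Type: Im(Z) = 254.6 ⇒ lagging (phase φ = 75.5°).

PF = 0.2495 (lagging, φ = 75.5°)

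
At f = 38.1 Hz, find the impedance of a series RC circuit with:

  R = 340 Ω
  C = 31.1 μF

Step 1 — Angular frequency: ω = 2π·f = 2π·38.1 = 239.4 rad/s.
Step 2 — Component impedances:
  R: Z = R = 340 Ω
  C: Z = 1/(jωC) = -j/(ω·C) = 0 - j134.3 Ω
Step 3 — Series combination: Z_total = R + C = 340 - j134.3 Ω = 365.6∠-21.6° Ω.

Z = 340 - j134.3 Ω = 365.6∠-21.6° Ω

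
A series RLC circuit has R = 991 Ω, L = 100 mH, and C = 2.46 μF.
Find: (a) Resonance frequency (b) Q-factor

Step 1 — Resonance condition Im(Z)=0 gives ω₀ = 1/√(LC).
Step 2 — ω₀ = 1/√(0.1·2.46e-06) = 2016 rad/s.
Step 3 — f₀ = ω₀/(2π) = 320.9 Hz.
Step 4 — Series Q: Q = ω₀L/R = 2016·0.1/991 = 0.2035.

(a) f₀ = 320.9 Hz  (b) Q = 0.2035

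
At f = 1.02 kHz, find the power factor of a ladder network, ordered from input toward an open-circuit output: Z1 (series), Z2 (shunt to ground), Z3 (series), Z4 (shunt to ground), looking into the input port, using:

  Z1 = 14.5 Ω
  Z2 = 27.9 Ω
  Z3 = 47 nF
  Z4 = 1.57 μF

Step 1 — Angular frequency: ω = 2π·f = 2π·1020 = 6409 rad/s.
Step 2 — Component impedances:
  Z1: Z = R = 14.5 Ω
  Z2: Z = R = 27.9 Ω
  Z3: Z = 1/(jωC) = -j/(ω·C) = 0 - j3320 Ω
  Z4: Z = 1/(jωC) = -j/(ω·C) = 0 - j99.38 Ω
Step 3 — Ladder network (open output): work backward from the far end, alternating series and parallel combinations. Z_in = 42.4 - j0.2276 Ω = 42.4∠-0.3° Ω.
Step 4 — Power factor: PF = cos(φ) = Re(Z)/|Z| = 42.4/42.4 = 1.
Step 5 — Type: Im(Z) = -0.2276 ⇒ leading (phase φ = -0.3°).

PF = 1 (leading, φ = -0.3°)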